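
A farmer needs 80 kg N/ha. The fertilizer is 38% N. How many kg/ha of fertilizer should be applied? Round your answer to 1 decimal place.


Step 1: Fertilizer rate = target N / (N content / 100)
Step 2: Rate = 80 / (38 / 100)
Step 3: Rate = 80 / 0.38
Step 4: Rate = 210.5 kg/ha

210.5


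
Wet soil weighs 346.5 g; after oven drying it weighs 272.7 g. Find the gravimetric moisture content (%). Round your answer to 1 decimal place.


Step 1: Water mass = wet - dry = 346.5 - 272.7 = 73.8 g
Step 2: w = 100 * water mass / dry mass
Step 3: w = 100 * 73.8 / 272.7 = 27.1%

27.1


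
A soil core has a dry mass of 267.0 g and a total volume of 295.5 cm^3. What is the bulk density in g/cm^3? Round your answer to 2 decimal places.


Step 1: Identify the formula: BD = dry mass / volume
Step 2: Substitute values: BD = 267.0 / 295.5
Step 3: BD = 0.9 g/cm^3

0.9


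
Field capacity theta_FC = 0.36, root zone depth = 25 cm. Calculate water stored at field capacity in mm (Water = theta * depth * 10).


Step 1: Water (mm) = theta_FC * depth (cm) * 10
Step 2: Water = 0.36 * 25 * 10
Step 3: Water = 90.0 mm

90.0


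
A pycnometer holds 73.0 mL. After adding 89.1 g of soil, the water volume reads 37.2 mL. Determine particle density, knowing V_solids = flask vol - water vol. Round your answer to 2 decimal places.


Step 1: Volume of solids = flask volume - water volume with soil
Step 2: V_solids = 73.0 - 37.2 = 35.8 mL
Step 3: Particle density = mass / V_solids = 89.1 / 35.8 = 2.49 g/cm^3

2.49


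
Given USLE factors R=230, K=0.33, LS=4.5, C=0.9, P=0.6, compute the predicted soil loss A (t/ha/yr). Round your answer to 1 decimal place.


Step 1: A = R * K * LS * C * P
Step 2: R * K = 230 * 0.33 = 75.9
Step 3: (R*K) * LS = 75.9 * 4.5 = 341.55
Step 4: * C * P = 341.55 * 0.9 * 0.6 = 184.4
Step 5: A = 184.4 t/(ha*yr)

184.4


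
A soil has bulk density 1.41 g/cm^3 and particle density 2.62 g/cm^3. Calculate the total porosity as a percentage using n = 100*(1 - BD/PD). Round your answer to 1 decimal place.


Step 1: Formula: n = 100 * (1 - BD / PD)
Step 2: n = 100 * (1 - 1.41 / 2.62)
Step 3: n = 100 * (1 - 0.53817)
Step 4: n = 46.2%

46.2


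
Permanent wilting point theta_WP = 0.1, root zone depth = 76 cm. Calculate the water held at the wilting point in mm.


Step 1: Water (mm) = theta_WP * depth * 10
Step 2: Water = 0.1 * 76 * 10
Step 3: Water = 76.0 mm

76.0


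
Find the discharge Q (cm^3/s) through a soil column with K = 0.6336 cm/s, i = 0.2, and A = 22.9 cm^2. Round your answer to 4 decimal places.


Step 1: Apply Darcy's law: Q = K * i * A
Step 2: Q = 0.6336 * 0.2 * 22.9
Step 3: Q = 2.9019 cm^3/s

2.9019


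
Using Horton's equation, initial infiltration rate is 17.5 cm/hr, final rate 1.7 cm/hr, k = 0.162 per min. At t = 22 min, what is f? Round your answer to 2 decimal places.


Step 1: f = fc + (f0 - fc) * exp(-k * t)
Step 2: exp(-0.162 * 22) = 0.028325
Step 3: f = 1.7 + (17.5 - 1.7) * 0.028325
Step 4: f = 1.7 + 15.8 * 0.028325
Step 5: f = 2.15 cm/hr

2.15


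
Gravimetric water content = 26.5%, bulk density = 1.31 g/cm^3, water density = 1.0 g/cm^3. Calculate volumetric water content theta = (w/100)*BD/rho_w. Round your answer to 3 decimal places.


Step 1: theta = (w / 100) * BD / rho_w
Step 2: theta = (26.5 / 100) * 1.31 / 1.0
Step 3: theta = 0.265 * 1.31
Step 4: theta = 0.347

0.347


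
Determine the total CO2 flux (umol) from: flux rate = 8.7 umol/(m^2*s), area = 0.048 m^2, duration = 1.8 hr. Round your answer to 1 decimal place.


Step 1: Convert time to seconds: 1.8 hr * 3600 = 6480.0 s
Step 2: Total = flux * area * time_s
Step 3: Total = 8.7 * 0.048 * 6480.0
Step 4: Total = 2706.0 umol

2706.0


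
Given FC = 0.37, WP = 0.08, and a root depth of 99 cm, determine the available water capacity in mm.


Step 1: Available water = (FC - WP) * depth * 10
Step 2: AW = (0.37 - 0.08) * 99 * 10
Step 3: AW = 0.29 * 99 * 10
Step 4: AW = 287.1 mm

287.1


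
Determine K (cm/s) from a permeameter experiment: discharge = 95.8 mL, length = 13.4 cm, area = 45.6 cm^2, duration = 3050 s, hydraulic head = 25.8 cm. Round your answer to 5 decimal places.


Step 1: K = Q * L / (A * t * h)
Step 2: Numerator = 95.8 * 13.4 = 1283.72
Step 3: Denominator = 45.6 * 3050 * 25.8 = 3588264.0
Step 4: K = 1283.72 / 3588264.0 = 0.00036 cm/s

0.00036


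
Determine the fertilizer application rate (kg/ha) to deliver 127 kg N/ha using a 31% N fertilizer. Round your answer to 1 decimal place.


Step 1: Fertilizer rate = target N / (N content / 100)
Step 2: Rate = 127 / (31 / 100)
Step 3: Rate = 127 / 0.31
Step 4: Rate = 409.7 kg/ha

409.7


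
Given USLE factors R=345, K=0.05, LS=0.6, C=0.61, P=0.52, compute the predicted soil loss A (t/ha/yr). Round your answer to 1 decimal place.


Step 1: A = R * K * LS * C * P
Step 2: R * K = 345 * 0.05 = 17.25
Step 3: (R*K) * LS = 17.25 * 0.6 = 10.35
Step 4: * C * P = 10.35 * 0.61 * 0.52 = 3.3
Step 5: A = 3.3 t/(ha*yr)

3.3


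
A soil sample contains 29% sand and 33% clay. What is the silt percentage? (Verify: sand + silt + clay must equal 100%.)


Step 1: sand + silt + clay = 100%
Step 2: silt = 100 - sand - clay
Step 3: silt = 100 - 29 - 33
Step 4: silt = 38%

38


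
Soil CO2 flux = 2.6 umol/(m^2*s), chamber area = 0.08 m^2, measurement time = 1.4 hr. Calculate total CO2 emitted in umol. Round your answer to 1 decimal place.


Step 1: Convert time to seconds: 1.4 hr * 3600 = 5040.0 s
Step 2: Total = flux * area * time_s
Step 3: Total = 2.6 * 0.08 * 5040.0
Step 4: Total = 1048.3 umol

1048.3


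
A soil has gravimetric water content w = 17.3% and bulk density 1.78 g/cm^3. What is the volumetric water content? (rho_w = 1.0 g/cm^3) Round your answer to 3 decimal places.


Step 1: theta = (w / 100) * BD / rho_w
Step 2: theta = (17.3 / 100) * 1.78 / 1.0
Step 3: theta = 0.173 * 1.78
Step 4: theta = 0.308

0.308


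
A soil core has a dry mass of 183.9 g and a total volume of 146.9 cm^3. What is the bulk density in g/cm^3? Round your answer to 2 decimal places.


Step 1: Identify the formula: BD = dry mass / volume
Step 2: Substitute values: BD = 183.9 / 146.9
Step 3: BD = 1.25 g/cm^3

1.25


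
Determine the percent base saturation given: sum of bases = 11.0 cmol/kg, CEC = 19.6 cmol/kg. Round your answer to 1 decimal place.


Step 1: BS = 100 * (sum of bases) / CEC
Step 2: BS = 100 * 11.0 / 19.6
Step 3: BS = 56.1%

56.1


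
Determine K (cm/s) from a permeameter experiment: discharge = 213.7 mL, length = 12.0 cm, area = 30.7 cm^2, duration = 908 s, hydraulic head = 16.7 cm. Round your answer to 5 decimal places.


Step 1: K = Q * L / (A * t * h)
Step 2: Numerator = 213.7 * 12.0 = 2564.4
Step 3: Denominator = 30.7 * 908 * 16.7 = 465522.52
Step 4: K = 2564.4 / 465522.52 = 0.00551 cm/s

0.00551


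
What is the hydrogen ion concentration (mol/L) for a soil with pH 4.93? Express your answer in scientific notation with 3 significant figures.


Step 1: [H+] = 10^(-pH)
Step 2: [H+] = 10^(-4.93)
Step 3: [H+] = 1.17e-05 mol/L

1.17e-05


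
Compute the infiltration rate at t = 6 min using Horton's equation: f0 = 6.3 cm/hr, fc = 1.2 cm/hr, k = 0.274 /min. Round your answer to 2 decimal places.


Step 1: f = fc + (f0 - fc) * exp(-k * t)
Step 2: exp(-0.274 * 6) = 0.193206
Step 3: f = 1.2 + (6.3 - 1.2) * 0.193206
Step 4: f = 1.2 + 5.1 * 0.193206
Step 5: f = 2.19 cm/hr

2.19


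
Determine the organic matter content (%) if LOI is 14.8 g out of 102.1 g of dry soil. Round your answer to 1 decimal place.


Step 1: OM% = 100 * LOI / sample mass
Step 2: OM = 100 * 14.8 / 102.1
Step 3: OM = 14.5%

14.5


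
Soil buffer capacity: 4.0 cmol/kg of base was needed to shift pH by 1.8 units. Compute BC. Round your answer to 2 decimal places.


Step 1: BC = change in base / change in pH
Step 2: BC = 4.0 / 1.8
Step 3: BC = 2.22 cmol/(kg*pH unit)

2.22


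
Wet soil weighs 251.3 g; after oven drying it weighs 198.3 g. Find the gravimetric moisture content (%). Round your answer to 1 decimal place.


Step 1: Water mass = wet - dry = 251.3 - 198.3 = 53.0 g
Step 2: w = 100 * water mass / dry mass
Step 3: w = 100 * 53.0 / 198.3 = 26.7%

26.7


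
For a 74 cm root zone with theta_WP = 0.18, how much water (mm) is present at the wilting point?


Step 1: Water (mm) = theta_WP * depth * 10
Step 2: Water = 0.18 * 74 * 10
Step 3: Water = 133.2 mm

133.2


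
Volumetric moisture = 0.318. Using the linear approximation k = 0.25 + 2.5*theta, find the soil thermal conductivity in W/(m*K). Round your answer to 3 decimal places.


Step 1: k = 0.25 + 2.5 * theta
Step 2: k = 0.25 + 2.5 * 0.318
Step 3: k = 0.25 + 0.795
Step 4: k = 1.045 W/(m*K)

1.045


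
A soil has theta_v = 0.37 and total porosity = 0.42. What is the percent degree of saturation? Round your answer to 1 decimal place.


Step 1: S = 100 * theta_v / n
Step 2: S = 100 * 0.37 / 0.42
Step 3: S = 88.1%

88.1


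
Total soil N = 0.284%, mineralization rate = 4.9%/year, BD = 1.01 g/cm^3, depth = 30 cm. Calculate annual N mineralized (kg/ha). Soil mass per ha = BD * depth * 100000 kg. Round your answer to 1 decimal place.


Step 1: Soil mass per ha = BD * depth * 100000 = 1.01 * 30 * 100000 = 3030000 kg
Step 2: Total N pool = soil mass * N%/100 = 3030000 * 0.284/100 = 8605.2 kg/ha
Step 3: N mineralized = N pool * rate%/100 = 8605.2 * 4.9/100 = 421.7 kg/ha/yr

421.7


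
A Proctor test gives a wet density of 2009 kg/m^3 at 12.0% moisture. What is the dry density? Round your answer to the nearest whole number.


Step 1: Dry density = wet density / (1 + w/100)
Step 2: Dry density = 2009 / (1 + 12.0/100)
Step 3: Dry density = 2009 / 1.12
Step 4: Dry density = 1794 kg/m^3

1794


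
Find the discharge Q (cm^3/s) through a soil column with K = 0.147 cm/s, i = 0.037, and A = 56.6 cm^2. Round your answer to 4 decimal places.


Step 1: Apply Darcy's law: Q = K * i * A
Step 2: Q = 0.147 * 0.037 * 56.6
Step 3: Q = 0.3078 cm^3/s

0.3078


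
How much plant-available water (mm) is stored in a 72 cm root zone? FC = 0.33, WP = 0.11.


Step 1: Available water = (FC - WP) * depth * 10
Step 2: AW = (0.33 - 0.11) * 72 * 10
Step 3: AW = 0.22 * 72 * 10
Step 4: AW = 158.4 mm

158.4


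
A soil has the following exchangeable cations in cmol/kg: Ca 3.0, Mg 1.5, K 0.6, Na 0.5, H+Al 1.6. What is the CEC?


Step 1: CEC = Ca + Mg + K + Na + (H+Al)
Step 2: CEC = 3.0 + 1.5 + 0.6 + 0.5 + 1.6
Step 3: CEC = 7.2 cmol/kg

7.2


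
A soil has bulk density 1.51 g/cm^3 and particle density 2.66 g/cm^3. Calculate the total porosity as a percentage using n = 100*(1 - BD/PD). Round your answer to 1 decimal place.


Step 1: Formula: n = 100 * (1 - BD / PD)
Step 2: n = 100 * (1 - 1.51 / 2.66)
Step 3: n = 100 * (1 - 0.56767)
Step 4: n = 43.2%

43.2


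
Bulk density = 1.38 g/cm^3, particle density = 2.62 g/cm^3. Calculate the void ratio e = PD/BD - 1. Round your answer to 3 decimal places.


Step 1: e = PD / BD - 1
Step 2: e = 2.62 / 1.38 - 1
Step 3: e = 1.89855 - 1
Step 4: e = 0.899

0.899


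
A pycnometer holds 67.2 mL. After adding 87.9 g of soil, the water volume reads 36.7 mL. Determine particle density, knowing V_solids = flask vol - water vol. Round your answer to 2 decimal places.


Step 1: Volume of solids = flask volume - water volume with soil
Step 2: V_solids = 67.2 - 36.7 = 30.5 mL
Step 3: Particle density = mass / V_solids = 87.9 / 30.5 = 2.88 g/cm^3

2.88


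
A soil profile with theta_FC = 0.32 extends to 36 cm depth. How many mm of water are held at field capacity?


Step 1: Water (mm) = theta_FC * depth (cm) * 10
Step 2: Water = 0.32 * 36 * 10
Step 3: Water = 115.2 mm

115.2


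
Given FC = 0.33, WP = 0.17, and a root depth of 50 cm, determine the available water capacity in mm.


Step 1: Available water = (FC - WP) * depth * 10
Step 2: AW = (0.33 - 0.17) * 50 * 10
Step 3: AW = 0.16 * 50 * 10
Step 4: AW = 80.0 mm

80.0


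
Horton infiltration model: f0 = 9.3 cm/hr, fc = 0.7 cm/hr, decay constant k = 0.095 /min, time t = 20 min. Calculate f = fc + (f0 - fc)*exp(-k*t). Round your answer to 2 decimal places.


Step 1: f = fc + (f0 - fc) * exp(-k * t)
Step 2: exp(-0.095 * 20) = 0.149569
Step 3: f = 0.7 + (9.3 - 0.7) * 0.149569
Step 4: f = 0.7 + 8.6 * 0.149569
Step 5: f = 1.99 cm/hr

1.99


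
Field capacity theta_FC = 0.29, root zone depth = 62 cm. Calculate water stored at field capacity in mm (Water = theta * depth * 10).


Step 1: Water (mm) = theta_FC * depth (cm) * 10
Step 2: Water = 0.29 * 62 * 10
Step 3: Water = 179.8 mm

179.8


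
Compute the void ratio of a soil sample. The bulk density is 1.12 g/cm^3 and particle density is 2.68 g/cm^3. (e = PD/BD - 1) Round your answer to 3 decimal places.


Step 1: e = PD / BD - 1
Step 2: e = 2.68 / 1.12 - 1
Step 3: e = 2.39286 - 1
Step 4: e = 1.393

1.393


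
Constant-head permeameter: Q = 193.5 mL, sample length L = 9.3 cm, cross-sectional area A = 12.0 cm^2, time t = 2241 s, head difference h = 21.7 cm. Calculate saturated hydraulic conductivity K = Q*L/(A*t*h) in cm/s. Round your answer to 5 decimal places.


Step 1: K = Q * L / (A * t * h)
Step 2: Numerator = 193.5 * 9.3 = 1799.55
Step 3: Denominator = 12.0 * 2241 * 21.7 = 583556.4
Step 4: K = 1799.55 / 583556.4 = 0.00308 cm/s

0.00308


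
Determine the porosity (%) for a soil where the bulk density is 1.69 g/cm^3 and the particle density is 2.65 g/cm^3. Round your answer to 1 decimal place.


Step 1: Formula: n = 100 * (1 - BD / PD)
Step 2: n = 100 * (1 - 1.69 / 2.65)
Step 3: n = 100 * (1 - 0.63774)
Step 4: n = 36.2%

36.2


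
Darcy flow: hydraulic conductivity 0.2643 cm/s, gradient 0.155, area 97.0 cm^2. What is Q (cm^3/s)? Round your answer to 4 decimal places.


Step 1: Apply Darcy's law: Q = K * i * A
Step 2: Q = 0.2643 * 0.155 * 97.0
Step 3: Q = 3.9738 cm^3/s

3.9738


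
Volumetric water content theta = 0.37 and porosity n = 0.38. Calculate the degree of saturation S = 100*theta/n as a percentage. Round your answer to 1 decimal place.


Step 1: S = 100 * theta_v / n
Step 2: S = 100 * 0.37 / 0.38
Step 3: S = 97.4%

97.4


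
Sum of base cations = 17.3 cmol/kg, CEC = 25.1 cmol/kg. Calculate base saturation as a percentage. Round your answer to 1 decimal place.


Step 1: BS = 100 * (sum of bases) / CEC
Step 2: BS = 100 * 17.3 / 25.1
Step 3: BS = 68.9%

68.9


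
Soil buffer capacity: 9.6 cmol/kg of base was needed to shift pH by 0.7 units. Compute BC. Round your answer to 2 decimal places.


Step 1: BC = change in base / change in pH
Step 2: BC = 9.6 / 0.7
Step 3: BC = 13.71 cmol/(kg*pH unit)

13.71


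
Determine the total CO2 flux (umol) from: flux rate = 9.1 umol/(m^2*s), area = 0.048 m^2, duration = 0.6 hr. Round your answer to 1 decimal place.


Step 1: Convert time to seconds: 0.6 hr * 3600 = 2160.0 s
Step 2: Total = flux * area * time_s
Step 3: Total = 9.1 * 0.048 * 2160.0
Step 4: Total = 943.5 umol

943.5


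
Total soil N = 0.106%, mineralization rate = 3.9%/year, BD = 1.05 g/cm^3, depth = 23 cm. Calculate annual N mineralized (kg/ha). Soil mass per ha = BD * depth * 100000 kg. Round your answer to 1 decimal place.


Step 1: Soil mass per ha = BD * depth * 100000 = 1.05 * 23 * 100000 = 2415000 kg
Step 2: Total N pool = soil mass * N%/100 = 2415000 * 0.106/100 = 2559.9 kg/ha
Step 3: N mineralized = N pool * rate%/100 = 2559.9 * 3.9/100 = 99.8 kg/ha/yr

99.8


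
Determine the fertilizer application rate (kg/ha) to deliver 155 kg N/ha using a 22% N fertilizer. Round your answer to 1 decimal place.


Step 1: Fertilizer rate = target N / (N content / 100)
Step 2: Rate = 155 / (22 / 100)
Step 3: Rate = 155 / 0.22
Step 4: Rate = 704.5 kg/ha

704.5


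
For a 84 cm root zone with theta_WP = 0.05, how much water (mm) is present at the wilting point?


Step 1: Water (mm) = theta_WP * depth * 10
Step 2: Water = 0.05 * 84 * 10
Step 3: Water = 42.0 mm

42.0


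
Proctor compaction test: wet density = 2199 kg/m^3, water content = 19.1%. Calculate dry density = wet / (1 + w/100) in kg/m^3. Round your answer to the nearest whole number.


Step 1: Dry density = wet density / (1 + w/100)
Step 2: Dry density = 2199 / (1 + 19.1/100)
Step 3: Dry density = 2199 / 1.191
Step 4: Dry density = 1846 kg/m^3

1846


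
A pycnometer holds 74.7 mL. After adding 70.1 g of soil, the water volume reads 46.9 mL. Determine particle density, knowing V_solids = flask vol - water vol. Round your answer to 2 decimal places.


Step 1: Volume of solids = flask volume - water volume with soil
Step 2: V_solids = 74.7 - 46.9 = 27.8 mL
Step 3: Particle density = mass / V_solids = 70.1 / 27.8 = 2.52 g/cm^3

2.52


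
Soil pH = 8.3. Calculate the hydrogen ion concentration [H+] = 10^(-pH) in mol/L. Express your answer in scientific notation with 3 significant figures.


Step 1: [H+] = 10^(-pH)
Step 2: [H+] = 10^(-8.3)
Step 3: [H+] = 5.01e-09 mol/L

5.01e-09


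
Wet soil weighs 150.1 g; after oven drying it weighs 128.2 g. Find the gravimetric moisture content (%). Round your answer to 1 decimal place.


Step 1: Water mass = wet - dry = 150.1 - 128.2 = 21.9 g
Step 2: w = 100 * water mass / dry mass
Step 3: w = 100 * 21.9 / 128.2 = 17.1%

17.1


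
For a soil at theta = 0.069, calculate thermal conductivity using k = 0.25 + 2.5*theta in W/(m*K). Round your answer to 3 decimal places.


Step 1: k = 0.25 + 2.5 * theta
Step 2: k = 0.25 + 2.5 * 0.069
Step 3: k = 0.25 + 0.173
Step 4: k = 0.423 W/(m*K)

0.423


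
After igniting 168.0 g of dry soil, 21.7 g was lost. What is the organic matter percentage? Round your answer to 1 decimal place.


Step 1: OM% = 100 * LOI / sample mass
Step 2: OM = 100 * 21.7 / 168.0
Step 3: OM = 12.9%

12.9


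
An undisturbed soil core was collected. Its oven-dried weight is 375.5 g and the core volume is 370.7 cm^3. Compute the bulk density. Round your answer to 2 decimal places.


Step 1: Identify the formula: BD = dry mass / volume
Step 2: Substitute values: BD = 375.5 / 370.7
Step 3: BD = 1.01 g/cm^3

1.01


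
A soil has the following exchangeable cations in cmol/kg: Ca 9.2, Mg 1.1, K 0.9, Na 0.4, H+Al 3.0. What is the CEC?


Step 1: CEC = Ca + Mg + K + Na + (H+Al)
Step 2: CEC = 9.2 + 1.1 + 0.9 + 0.4 + 3.0
Step 3: CEC = 14.6 cmol/kg

14.6


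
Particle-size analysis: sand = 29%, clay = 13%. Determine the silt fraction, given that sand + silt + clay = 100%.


Step 1: sand + silt + clay = 100%
Step 2: silt = 100 - sand - clay
Step 3: silt = 100 - 29 - 13
Step 4: silt = 58%

58


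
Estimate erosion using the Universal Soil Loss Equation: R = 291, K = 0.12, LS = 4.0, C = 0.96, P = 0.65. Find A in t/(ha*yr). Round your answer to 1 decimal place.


Step 1: A = R * K * LS * C * P
Step 2: R * K = 291 * 0.12 = 34.92
Step 3: (R*K) * LS = 34.92 * 4.0 = 139.68
Step 4: * C * P = 139.68 * 0.96 * 0.65 = 87.2
Step 5: A = 87.2 t/(ha*yr)

87.2


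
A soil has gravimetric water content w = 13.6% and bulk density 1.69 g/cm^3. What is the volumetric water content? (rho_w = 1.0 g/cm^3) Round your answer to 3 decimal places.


Step 1: theta = (w / 100) * BD / rho_w
Step 2: theta = (13.6 / 100) * 1.69 / 1.0
Step 3: theta = 0.136 * 1.69
Step 4: theta = 0.23

0.23


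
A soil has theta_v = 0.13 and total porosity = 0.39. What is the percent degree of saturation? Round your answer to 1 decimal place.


Step 1: S = 100 * theta_v / n
Step 2: S = 100 * 0.13 / 0.39
Step 3: S = 33.3%

33.3


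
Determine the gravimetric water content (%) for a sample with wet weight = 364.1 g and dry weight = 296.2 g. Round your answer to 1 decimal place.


Step 1: Water mass = wet - dry = 364.1 - 296.2 = 67.9 g
Step 2: w = 100 * water mass / dry mass
Step 3: w = 100 * 67.9 / 296.2 = 22.9%

22.9


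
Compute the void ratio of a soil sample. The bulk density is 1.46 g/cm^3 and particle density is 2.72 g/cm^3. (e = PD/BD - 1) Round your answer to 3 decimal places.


Step 1: e = PD / BD - 1
Step 2: e = 2.72 / 1.46 - 1
Step 3: e = 1.86301 - 1
Step 4: e = 0.863

0.863


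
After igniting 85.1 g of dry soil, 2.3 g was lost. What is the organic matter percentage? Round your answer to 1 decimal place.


Step 1: OM% = 100 * LOI / sample mass
Step 2: OM = 100 * 2.3 / 85.1
Step 3: OM = 2.7%

2.7


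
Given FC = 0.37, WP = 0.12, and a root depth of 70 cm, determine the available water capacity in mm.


Step 1: Available water = (FC - WP) * depth * 10
Step 2: AW = (0.37 - 0.12) * 70 * 10
Step 3: AW = 0.25 * 70 * 10
Step 4: AW = 175.0 mm

175.0


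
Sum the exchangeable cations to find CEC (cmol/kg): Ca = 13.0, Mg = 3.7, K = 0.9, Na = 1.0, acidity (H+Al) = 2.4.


Step 1: CEC = Ca + Mg + K + Na + (H+Al)
Step 2: CEC = 13.0 + 3.7 + 0.9 + 1.0 + 2.4
Step 3: CEC = 21.0 cmol/kg

21.0


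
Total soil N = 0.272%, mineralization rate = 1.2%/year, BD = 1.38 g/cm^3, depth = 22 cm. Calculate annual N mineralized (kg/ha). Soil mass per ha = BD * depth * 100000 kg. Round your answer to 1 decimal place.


Step 1: Soil mass per ha = BD * depth * 100000 = 1.38 * 22 * 100000 = 3036000 kg
Step 2: Total N pool = soil mass * N%/100 = 3036000 * 0.272/100 = 8257.92 kg/ha
Step 3: N mineralized = N pool * rate%/100 = 8257.92 * 1.2/100 = 99.1 kg/ha/yr

99.1


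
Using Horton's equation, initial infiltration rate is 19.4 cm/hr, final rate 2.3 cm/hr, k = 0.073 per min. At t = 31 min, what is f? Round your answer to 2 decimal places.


Step 1: f = fc + (f0 - fc) * exp(-k * t)
Step 2: exp(-0.073 * 31) = 0.104038
Step 3: f = 2.3 + (19.4 - 2.3) * 0.104038
Step 4: f = 2.3 + 17.1 * 0.104038
Step 5: f = 4.08 cm/hr

4.08


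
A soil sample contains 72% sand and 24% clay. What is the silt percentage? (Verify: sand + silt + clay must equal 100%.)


Step 1: sand + silt + clay = 100%
Step 2: silt = 100 - sand - clay
Step 3: silt = 100 - 72 - 24
Step 4: silt = 4%

4


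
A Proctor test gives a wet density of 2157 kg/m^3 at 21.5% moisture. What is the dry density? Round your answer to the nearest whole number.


Step 1: Dry density = wet density / (1 + w/100)
Step 2: Dry density = 2157 / (1 + 21.5/100)
Step 3: Dry density = 2157 / 1.215
Step 4: Dry density = 1775 kg/m^3

1775


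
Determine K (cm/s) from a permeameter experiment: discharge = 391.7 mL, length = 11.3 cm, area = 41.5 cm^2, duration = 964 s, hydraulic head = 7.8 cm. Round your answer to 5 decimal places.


Step 1: K = Q * L / (A * t * h)
Step 2: Numerator = 391.7 * 11.3 = 4426.21
Step 3: Denominator = 41.5 * 964 * 7.8 = 312046.8
Step 4: K = 4426.21 / 312046.8 = 0.01418 cm/s

0.01418


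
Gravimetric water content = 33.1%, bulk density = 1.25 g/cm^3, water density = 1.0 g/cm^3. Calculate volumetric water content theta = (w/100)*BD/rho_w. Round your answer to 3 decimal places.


Step 1: theta = (w / 100) * BD / rho_w
Step 2: theta = (33.1 / 100) * 1.25 / 1.0
Step 3: theta = 0.331 * 1.25
Step 4: theta = 0.414

0.414


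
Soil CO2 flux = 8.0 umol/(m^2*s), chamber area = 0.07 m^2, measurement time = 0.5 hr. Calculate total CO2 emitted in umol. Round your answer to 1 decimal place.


Step 1: Convert time to seconds: 0.5 hr * 3600 = 1800.0 s
Step 2: Total = flux * area * time_s
Step 3: Total = 8.0 * 0.07 * 1800.0
Step 4: Total = 1008.0 umol

1008.0


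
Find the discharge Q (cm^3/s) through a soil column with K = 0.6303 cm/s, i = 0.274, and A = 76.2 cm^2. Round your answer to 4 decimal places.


Step 1: Apply Darcy's law: Q = K * i * A
Step 2: Q = 0.6303 * 0.274 * 76.2
Step 3: Q = 13.1599 cm^3/s

13.1599


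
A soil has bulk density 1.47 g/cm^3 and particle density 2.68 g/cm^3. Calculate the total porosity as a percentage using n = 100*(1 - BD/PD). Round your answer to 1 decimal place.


Step 1: Formula: n = 100 * (1 - BD / PD)
Step 2: n = 100 * (1 - 1.47 / 2.68)
Step 3: n = 100 * (1 - 0.54851)
Step 4: n = 45.1%

45.1


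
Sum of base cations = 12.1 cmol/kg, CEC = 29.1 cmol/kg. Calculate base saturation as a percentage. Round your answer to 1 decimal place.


Step 1: BS = 100 * (sum of bases) / CEC
Step 2: BS = 100 * 12.1 / 29.1
Step 3: BS = 41.6%

41.6


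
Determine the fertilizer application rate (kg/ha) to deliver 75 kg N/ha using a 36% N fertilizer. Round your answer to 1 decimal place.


Step 1: Fertilizer rate = target N / (N content / 100)
Step 2: Rate = 75 / (36 / 100)
Step 3: Rate = 75 / 0.36
Step 4: Rate = 208.3 kg/ha

208.3


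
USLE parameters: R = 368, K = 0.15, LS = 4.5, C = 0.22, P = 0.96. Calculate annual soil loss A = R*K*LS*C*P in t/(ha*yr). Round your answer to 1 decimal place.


Step 1: A = R * K * LS * C * P
Step 2: R * K = 368 * 0.15 = 55.2
Step 3: (R*K) * LS = 55.2 * 4.5 = 248.4
Step 4: * C * P = 248.4 * 0.22 * 0.96 = 52.5
Step 5: A = 52.5 t/(ha*yr)

52.5


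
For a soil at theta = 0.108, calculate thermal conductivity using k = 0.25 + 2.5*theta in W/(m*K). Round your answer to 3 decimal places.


Step 1: k = 0.25 + 2.5 * theta
Step 2: k = 0.25 + 2.5 * 0.108
Step 3: k = 0.25 + 0.27
Step 4: k = 0.52 W/(m*K)

0.52


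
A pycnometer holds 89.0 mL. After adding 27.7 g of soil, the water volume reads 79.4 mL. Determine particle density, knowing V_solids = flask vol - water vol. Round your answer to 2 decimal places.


Step 1: Volume of solids = flask volume - water volume with soil
Step 2: V_solids = 89.0 - 79.4 = 9.6 mL
Step 3: Particle density = mass / V_solids = 27.7 / 9.6 = 2.89 g/cm^3

2.89


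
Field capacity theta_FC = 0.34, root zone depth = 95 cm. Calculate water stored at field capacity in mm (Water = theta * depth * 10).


Step 1: Water (mm) = theta_FC * depth (cm) * 10
Step 2: Water = 0.34 * 95 * 10
Step 3: Water = 323.0 mm

323.0


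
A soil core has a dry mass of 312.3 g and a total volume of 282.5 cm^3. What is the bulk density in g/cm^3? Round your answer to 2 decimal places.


Step 1: Identify the formula: BD = dry mass / volume
Step 2: Substitute values: BD = 312.3 / 282.5
Step 3: BD = 1.11 g/cm^3

1.11


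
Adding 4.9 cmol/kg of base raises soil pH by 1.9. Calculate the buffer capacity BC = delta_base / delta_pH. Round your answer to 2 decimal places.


Step 1: BC = change in base / change in pH
Step 2: BC = 4.9 / 1.9
Step 3: BC = 2.58 cmol/(kg*pH unit)

2.58


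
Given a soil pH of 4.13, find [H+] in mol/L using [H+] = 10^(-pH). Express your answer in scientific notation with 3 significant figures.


Step 1: [H+] = 10^(-pH)
Step 2: [H+] = 10^(-4.13)
Step 3: [H+] = 7.41e-05 mol/L

7.41e-05


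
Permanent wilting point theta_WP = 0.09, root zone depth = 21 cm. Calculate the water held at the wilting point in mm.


Step 1: Water (mm) = theta_WP * depth * 10
Step 2: Water = 0.09 * 21 * 10
Step 3: Water = 18.9 mm

18.9


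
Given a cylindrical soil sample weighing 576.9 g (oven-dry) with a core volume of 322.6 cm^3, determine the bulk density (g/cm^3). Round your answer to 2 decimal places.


Step 1: Identify the formula: BD = dry mass / volume
Step 2: Substitute values: BD = 576.9 / 322.6
Step 3: BD = 1.79 g/cm^3

1.79


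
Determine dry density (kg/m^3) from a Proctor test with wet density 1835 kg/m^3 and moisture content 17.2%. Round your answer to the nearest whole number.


Step 1: Dry density = wet density / (1 + w/100)
Step 2: Dry density = 1835 / (1 + 17.2/100)
Step 3: Dry density = 1835 / 1.172
Step 4: Dry density = 1566 kg/m^3

1566


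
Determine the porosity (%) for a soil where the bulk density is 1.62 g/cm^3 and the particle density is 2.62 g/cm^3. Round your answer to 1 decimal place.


Step 1: Formula: n = 100 * (1 - BD / PD)
Step 2: n = 100 * (1 - 1.62 / 2.62)
Step 3: n = 100 * (1 - 0.61832)
Step 4: n = 38.2%

38.2


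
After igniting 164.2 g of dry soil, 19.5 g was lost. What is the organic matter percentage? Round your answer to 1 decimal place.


Step 1: OM% = 100 * LOI / sample mass
Step 2: OM = 100 * 19.5 / 164.2
Step 3: OM = 11.9%

11.9


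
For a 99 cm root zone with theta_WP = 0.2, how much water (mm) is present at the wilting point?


Step 1: Water (mm) = theta_WP * depth * 10
Step 2: Water = 0.2 * 99 * 10
Step 3: Water = 198.0 mm

198.0


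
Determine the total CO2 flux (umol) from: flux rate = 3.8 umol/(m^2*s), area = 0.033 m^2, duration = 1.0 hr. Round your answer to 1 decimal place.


Step 1: Convert time to seconds: 1.0 hr * 3600 = 3600.0 s
Step 2: Total = flux * area * time_s
Step 3: Total = 3.8 * 0.033 * 3600.0
Step 4: Total = 451.4 umol

451.4


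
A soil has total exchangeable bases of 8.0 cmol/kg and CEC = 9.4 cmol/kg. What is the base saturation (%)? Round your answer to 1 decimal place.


Step 1: BS = 100 * (sum of bases) / CEC
Step 2: BS = 100 * 8.0 / 9.4
Step 3: BS = 85.1%

85.1


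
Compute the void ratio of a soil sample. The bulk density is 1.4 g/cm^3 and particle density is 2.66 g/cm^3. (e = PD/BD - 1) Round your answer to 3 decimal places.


Step 1: e = PD / BD - 1
Step 2: e = 2.66 / 1.4 - 1
Step 3: e = 1.9 - 1
Step 4: e = 0.9

0.9


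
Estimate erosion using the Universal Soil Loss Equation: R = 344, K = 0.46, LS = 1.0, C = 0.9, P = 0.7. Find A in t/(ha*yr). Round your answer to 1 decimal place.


Step 1: A = R * K * LS * C * P
Step 2: R * K = 344 * 0.46 = 158.24
Step 3: (R*K) * LS = 158.24 * 1.0 = 158.24
Step 4: * C * P = 158.24 * 0.9 * 0.7 = 99.7
Step 5: A = 99.7 t/(ha*yr)

99.7


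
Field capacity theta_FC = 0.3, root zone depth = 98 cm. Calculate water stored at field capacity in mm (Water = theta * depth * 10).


Step 1: Water (mm) = theta_FC * depth (cm) * 10
Step 2: Water = 0.3 * 98 * 10
Step 3: Water = 294.0 mm

294.0


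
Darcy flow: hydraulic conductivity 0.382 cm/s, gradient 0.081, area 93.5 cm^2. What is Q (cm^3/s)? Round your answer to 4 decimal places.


Step 1: Apply Darcy's law: Q = K * i * A
Step 2: Q = 0.382 * 0.081 * 93.5
Step 3: Q = 2.8931 cm^3/s

2.8931


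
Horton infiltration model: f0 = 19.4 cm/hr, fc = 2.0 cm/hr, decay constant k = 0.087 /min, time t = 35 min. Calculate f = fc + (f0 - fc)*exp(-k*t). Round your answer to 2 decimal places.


Step 1: f = fc + (f0 - fc) * exp(-k * t)
Step 2: exp(-0.087 * 35) = 0.047596
Step 3: f = 2.0 + (19.4 - 2.0) * 0.047596
Step 4: f = 2.0 + 17.4 * 0.047596
Step 5: f = 2.83 cm/hr

2.83


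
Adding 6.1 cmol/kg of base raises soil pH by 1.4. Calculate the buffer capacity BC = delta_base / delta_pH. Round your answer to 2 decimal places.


Step 1: BC = change in base / change in pH
Step 2: BC = 6.1 / 1.4
Step 3: BC = 4.36 cmol/(kg*pH unit)

4.36


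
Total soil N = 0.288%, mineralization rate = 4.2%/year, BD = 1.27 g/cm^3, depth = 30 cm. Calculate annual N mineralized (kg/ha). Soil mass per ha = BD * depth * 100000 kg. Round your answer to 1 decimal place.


Step 1: Soil mass per ha = BD * depth * 100000 = 1.27 * 30 * 100000 = 3810000 kg
Step 2: Total N pool = soil mass * N%/100 = 3810000 * 0.288/100 = 10972.8 kg/ha
Step 3: N mineralized = N pool * rate%/100 = 10972.8 * 4.2/100 = 460.9 kg/ha/yr

460.9


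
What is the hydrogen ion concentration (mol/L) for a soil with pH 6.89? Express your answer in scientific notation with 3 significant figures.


Step 1: [H+] = 10^(-pH)
Step 2: [H+] = 10^(-6.89)
Step 3: [H+] = 1.29e-07 mol/L

1.29e-07


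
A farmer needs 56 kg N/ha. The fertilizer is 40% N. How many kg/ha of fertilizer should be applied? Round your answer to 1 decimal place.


Step 1: Fertilizer rate = target N / (N content / 100)
Step 2: Rate = 56 / (40 / 100)
Step 3: Rate = 56 / 0.4
Step 4: Rate = 140.0 kg/ha

140.0


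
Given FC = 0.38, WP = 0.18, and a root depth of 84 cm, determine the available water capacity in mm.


Step 1: Available water = (FC - WP) * depth * 10
Step 2: AW = (0.38 - 0.18) * 84 * 10
Step 3: AW = 0.2 * 84 * 10
Step 4: AW = 168.0 mm

168.0


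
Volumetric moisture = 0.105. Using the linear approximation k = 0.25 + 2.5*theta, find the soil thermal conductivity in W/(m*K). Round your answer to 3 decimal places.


Step 1: k = 0.25 + 2.5 * theta
Step 2: k = 0.25 + 2.5 * 0.105
Step 3: k = 0.25 + 0.263
Step 4: k = 0.513 W/(m*K)

0.513


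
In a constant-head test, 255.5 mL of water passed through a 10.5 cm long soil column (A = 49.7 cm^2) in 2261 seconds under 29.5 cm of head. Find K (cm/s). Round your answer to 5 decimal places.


Step 1: K = Q * L / (A * t * h)
Step 2: Numerator = 255.5 * 10.5 = 2682.75
Step 3: Denominator = 49.7 * 2261 * 29.5 = 3314965.15
Step 4: K = 2682.75 / 3314965.15 = 0.00081 cm/s

0.00081


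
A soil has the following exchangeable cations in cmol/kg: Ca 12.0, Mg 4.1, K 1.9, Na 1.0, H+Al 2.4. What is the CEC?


Step 1: CEC = Ca + Mg + K + Na + (H+Al)
Step 2: CEC = 12.0 + 4.1 + 1.9 + 1.0 + 2.4
Step 3: CEC = 21.4 cmol/kg

21.4


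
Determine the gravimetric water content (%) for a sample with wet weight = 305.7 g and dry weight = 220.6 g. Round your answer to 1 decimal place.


Step 1: Water mass = wet - dry = 305.7 - 220.6 = 85.1 g
Step 2: w = 100 * water mass / dry mass
Step 3: w = 100 * 85.1 / 220.6 = 38.6%

38.6


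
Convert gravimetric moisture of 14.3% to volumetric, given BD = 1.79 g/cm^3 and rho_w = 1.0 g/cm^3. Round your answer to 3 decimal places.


Step 1: theta = (w / 100) * BD / rho_w
Step 2: theta = (14.3 / 100) * 1.79 / 1.0
Step 3: theta = 0.143 * 1.79
Step 4: theta = 0.256

0.256


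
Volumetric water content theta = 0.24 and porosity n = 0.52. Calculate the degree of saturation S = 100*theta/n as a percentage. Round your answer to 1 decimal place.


Step 1: S = 100 * theta_v / n
Step 2: S = 100 * 0.24 / 0.52
Step 3: S = 46.2%

46.2


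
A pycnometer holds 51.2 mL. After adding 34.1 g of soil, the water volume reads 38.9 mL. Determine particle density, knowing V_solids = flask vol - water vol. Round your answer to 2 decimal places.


Step 1: Volume of solids = flask volume - water volume with soil
Step 2: V_solids = 51.2 - 38.9 = 12.3 mL
Step 3: Particle density = mass / V_solids = 34.1 / 12.3 = 2.77 g/cm^3

2.77


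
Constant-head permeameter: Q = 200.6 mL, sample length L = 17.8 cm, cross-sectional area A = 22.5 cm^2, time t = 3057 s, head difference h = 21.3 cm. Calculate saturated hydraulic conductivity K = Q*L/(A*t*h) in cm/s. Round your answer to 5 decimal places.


Step 1: K = Q * L / (A * t * h)
Step 2: Numerator = 200.6 * 17.8 = 3570.68
Step 3: Denominator = 22.5 * 3057 * 21.3 = 1465067.25
Step 4: K = 3570.68 / 1465067.25 = 0.00244 cm/s

0.00244


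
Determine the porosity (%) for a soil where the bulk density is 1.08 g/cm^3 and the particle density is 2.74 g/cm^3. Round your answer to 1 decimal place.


Step 1: Formula: n = 100 * (1 - BD / PD)
Step 2: n = 100 * (1 - 1.08 / 2.74)
Step 3: n = 100 * (1 - 0.39416)
Step 4: n = 60.6%

60.6


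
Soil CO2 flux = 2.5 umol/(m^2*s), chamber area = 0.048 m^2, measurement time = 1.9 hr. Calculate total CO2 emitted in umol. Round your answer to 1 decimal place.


Step 1: Convert time to seconds: 1.9 hr * 3600 = 6840.0 s
Step 2: Total = flux * area * time_s
Step 3: Total = 2.5 * 0.048 * 6840.0
Step 4: Total = 820.8 umol

820.8


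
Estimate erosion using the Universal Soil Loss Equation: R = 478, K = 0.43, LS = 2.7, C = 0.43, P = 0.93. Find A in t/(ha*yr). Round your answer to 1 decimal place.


Step 1: A = R * K * LS * C * P
Step 2: R * K = 478 * 0.43 = 205.54
Step 3: (R*K) * LS = 205.54 * 2.7 = 554.958
Step 4: * C * P = 554.958 * 0.43 * 0.93 = 221.9
Step 5: A = 221.9 t/(ha*yr)

221.9


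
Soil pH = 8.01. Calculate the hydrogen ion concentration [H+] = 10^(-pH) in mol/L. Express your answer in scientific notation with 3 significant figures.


Step 1: [H+] = 10^(-pH)
Step 2: [H+] = 10^(-8.01)
Step 3: [H+] = 9.77e-09 mol/L

9.77e-09


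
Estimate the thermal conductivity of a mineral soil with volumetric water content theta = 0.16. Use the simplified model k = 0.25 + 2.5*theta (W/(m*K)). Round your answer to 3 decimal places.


Step 1: k = 0.25 + 2.5 * theta
Step 2: k = 0.25 + 2.5 * 0.16
Step 3: k = 0.25 + 0.4
Step 4: k = 0.65 W/(m*K)

0.65


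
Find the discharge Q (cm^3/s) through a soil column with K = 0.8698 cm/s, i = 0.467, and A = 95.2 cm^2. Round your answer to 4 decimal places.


Step 1: Apply Darcy's law: Q = K * i * A
Step 2: Q = 0.8698 * 0.467 * 95.2
Step 3: Q = 38.6699 cm^3/s

38.6699


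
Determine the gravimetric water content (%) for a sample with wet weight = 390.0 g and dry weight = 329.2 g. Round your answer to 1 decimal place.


Step 1: Water mass = wet - dry = 390.0 - 329.2 = 60.8 g
Step 2: w = 100 * water mass / dry mass
Step 3: w = 100 * 60.8 / 329.2 = 18.5%

18.5


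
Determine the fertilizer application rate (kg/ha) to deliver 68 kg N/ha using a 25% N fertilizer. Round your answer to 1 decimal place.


Step 1: Fertilizer rate = target N / (N content / 100)
Step 2: Rate = 68 / (25 / 100)
Step 3: Rate = 68 / 0.25
Step 4: Rate = 272.0 kg/ha

272.0


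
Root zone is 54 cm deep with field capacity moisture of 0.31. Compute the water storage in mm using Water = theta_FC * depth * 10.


Step 1: Water (mm) = theta_FC * depth (cm) * 10
Step 2: Water = 0.31 * 54 * 10
Step 3: Water = 167.4 mm

167.4


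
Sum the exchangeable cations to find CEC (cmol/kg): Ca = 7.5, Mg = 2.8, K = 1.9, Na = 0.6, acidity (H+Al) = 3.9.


Step 1: CEC = Ca + Mg + K + Na + (H+Al)
Step 2: CEC = 7.5 + 2.8 + 1.9 + 0.6 + 3.9
Step 3: CEC = 16.7 cmol/kg

16.7


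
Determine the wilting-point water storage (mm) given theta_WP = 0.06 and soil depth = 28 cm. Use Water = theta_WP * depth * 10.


Step 1: Water (mm) = theta_WP * depth * 10
Step 2: Water = 0.06 * 28 * 10
Step 3: Water = 16.8 mm

16.8


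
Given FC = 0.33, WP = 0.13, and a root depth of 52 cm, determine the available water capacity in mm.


Step 1: Available water = (FC - WP) * depth * 10
Step 2: AW = (0.33 - 0.13) * 52 * 10
Step 3: AW = 0.2 * 52 * 10
Step 4: AW = 104.0 mm

104.0


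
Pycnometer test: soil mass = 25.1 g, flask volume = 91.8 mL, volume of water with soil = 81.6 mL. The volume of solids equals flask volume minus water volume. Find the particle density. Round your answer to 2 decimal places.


Step 1: Volume of solids = flask volume - water volume with soil
Step 2: V_solids = 91.8 - 81.6 = 10.2 mL
Step 3: Particle density = mass / V_solids = 25.1 / 10.2 = 2.46 g/cm^3

2.46


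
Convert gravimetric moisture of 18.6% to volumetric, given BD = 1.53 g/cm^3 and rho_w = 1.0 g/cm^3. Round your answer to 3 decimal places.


Step 1: theta = (w / 100) * BD / rho_w
Step 2: theta = (18.6 / 100) * 1.53 / 1.0
Step 3: theta = 0.186 * 1.53
Step 4: theta = 0.285

0.285


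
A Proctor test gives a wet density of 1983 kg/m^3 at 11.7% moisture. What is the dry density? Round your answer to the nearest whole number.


Step 1: Dry density = wet density / (1 + w/100)
Step 2: Dry density = 1983 / (1 + 11.7/100)
Step 3: Dry density = 1983 / 1.117
Step 4: Dry density = 1775 kg/m^3

1775


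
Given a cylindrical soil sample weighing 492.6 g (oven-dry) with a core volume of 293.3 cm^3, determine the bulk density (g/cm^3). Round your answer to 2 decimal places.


Step 1: Identify the formula: BD = dry mass / volume
Step 2: Substitute values: BD = 492.6 / 293.3
Step 3: BD = 1.68 g/cm^3

1.68


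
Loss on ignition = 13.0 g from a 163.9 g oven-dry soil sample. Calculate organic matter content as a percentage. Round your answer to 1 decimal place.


Step 1: OM% = 100 * LOI / sample mass
Step 2: OM = 100 * 13.0 / 163.9
Step 3: OM = 7.9%

7.9


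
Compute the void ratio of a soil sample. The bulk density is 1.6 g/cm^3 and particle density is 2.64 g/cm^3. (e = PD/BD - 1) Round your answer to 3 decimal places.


Step 1: e = PD / BD - 1
Step 2: e = 2.64 / 1.6 - 1
Step 3: e = 1.65 - 1
Step 4: e = 0.65

0.65


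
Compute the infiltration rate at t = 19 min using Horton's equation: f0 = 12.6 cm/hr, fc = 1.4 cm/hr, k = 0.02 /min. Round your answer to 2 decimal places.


Step 1: f = fc + (f0 - fc) * exp(-k * t)
Step 2: exp(-0.02 * 19) = 0.683861
Step 3: f = 1.4 + (12.6 - 1.4) * 0.683861
Step 4: f = 1.4 + 11.2 * 0.683861
Step 5: f = 9.06 cm/hr

9.06
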